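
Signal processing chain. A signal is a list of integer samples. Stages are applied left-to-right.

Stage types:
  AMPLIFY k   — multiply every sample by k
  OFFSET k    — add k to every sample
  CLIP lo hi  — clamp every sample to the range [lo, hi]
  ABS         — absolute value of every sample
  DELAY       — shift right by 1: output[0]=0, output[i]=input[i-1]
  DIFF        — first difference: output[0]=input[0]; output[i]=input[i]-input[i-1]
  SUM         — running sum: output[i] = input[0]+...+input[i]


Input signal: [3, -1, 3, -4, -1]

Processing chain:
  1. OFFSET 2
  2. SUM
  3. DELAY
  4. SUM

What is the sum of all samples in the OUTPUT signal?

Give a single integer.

Answer: 69

Derivation:
Input: [3, -1, 3, -4, -1]
Stage 1 (OFFSET 2): 3+2=5, -1+2=1, 3+2=5, -4+2=-2, -1+2=1 -> [5, 1, 5, -2, 1]
Stage 2 (SUM): sum[0..0]=5, sum[0..1]=6, sum[0..2]=11, sum[0..3]=9, sum[0..4]=10 -> [5, 6, 11, 9, 10]
Stage 3 (DELAY): [0, 5, 6, 11, 9] = [0, 5, 6, 11, 9] -> [0, 5, 6, 11, 9]
Stage 4 (SUM): sum[0..0]=0, sum[0..1]=5, sum[0..2]=11, sum[0..3]=22, sum[0..4]=31 -> [0, 5, 11, 22, 31]
Output sum: 69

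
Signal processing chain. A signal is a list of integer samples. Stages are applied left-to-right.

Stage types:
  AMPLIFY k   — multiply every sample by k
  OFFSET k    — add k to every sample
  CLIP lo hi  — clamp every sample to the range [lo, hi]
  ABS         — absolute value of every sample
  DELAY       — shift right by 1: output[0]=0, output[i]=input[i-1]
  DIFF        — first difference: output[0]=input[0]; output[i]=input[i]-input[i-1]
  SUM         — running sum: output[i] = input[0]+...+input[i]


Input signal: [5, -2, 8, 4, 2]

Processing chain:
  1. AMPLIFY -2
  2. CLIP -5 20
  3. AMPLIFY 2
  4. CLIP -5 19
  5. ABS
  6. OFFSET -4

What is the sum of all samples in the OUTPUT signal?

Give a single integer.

Input: [5, -2, 8, 4, 2]
Stage 1 (AMPLIFY -2): 5*-2=-10, -2*-2=4, 8*-2=-16, 4*-2=-8, 2*-2=-4 -> [-10, 4, -16, -8, -4]
Stage 2 (CLIP -5 20): clip(-10,-5,20)=-5, clip(4,-5,20)=4, clip(-16,-5,20)=-5, clip(-8,-5,20)=-5, clip(-4,-5,20)=-4 -> [-5, 4, -5, -5, -4]
Stage 3 (AMPLIFY 2): -5*2=-10, 4*2=8, -5*2=-10, -5*2=-10, -4*2=-8 -> [-10, 8, -10, -10, -8]
Stage 4 (CLIP -5 19): clip(-10,-5,19)=-5, clip(8,-5,19)=8, clip(-10,-5,19)=-5, clip(-10,-5,19)=-5, clip(-8,-5,19)=-5 -> [-5, 8, -5, -5, -5]
Stage 5 (ABS): |-5|=5, |8|=8, |-5|=5, |-5|=5, |-5|=5 -> [5, 8, 5, 5, 5]
Stage 6 (OFFSET -4): 5+-4=1, 8+-4=4, 5+-4=1, 5+-4=1, 5+-4=1 -> [1, 4, 1, 1, 1]
Output sum: 8

Answer: 8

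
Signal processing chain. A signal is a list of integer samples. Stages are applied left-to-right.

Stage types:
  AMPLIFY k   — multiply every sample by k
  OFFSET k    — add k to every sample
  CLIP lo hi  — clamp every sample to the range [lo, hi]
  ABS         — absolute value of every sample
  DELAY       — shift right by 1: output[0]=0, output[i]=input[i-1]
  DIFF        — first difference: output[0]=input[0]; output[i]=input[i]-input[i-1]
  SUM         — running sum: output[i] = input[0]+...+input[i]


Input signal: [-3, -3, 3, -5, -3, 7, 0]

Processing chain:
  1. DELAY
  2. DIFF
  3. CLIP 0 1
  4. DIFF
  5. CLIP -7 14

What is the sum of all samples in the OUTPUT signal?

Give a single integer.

Answer: 1

Derivation:
Input: [-3, -3, 3, -5, -3, 7, 0]
Stage 1 (DELAY): [0, -3, -3, 3, -5, -3, 7] = [0, -3, -3, 3, -5, -3, 7] -> [0, -3, -3, 3, -5, -3, 7]
Stage 2 (DIFF): s[0]=0, -3-0=-3, -3--3=0, 3--3=6, -5-3=-8, -3--5=2, 7--3=10 -> [0, -3, 0, 6, -8, 2, 10]
Stage 3 (CLIP 0 1): clip(0,0,1)=0, clip(-3,0,1)=0, clip(0,0,1)=0, clip(6,0,1)=1, clip(-8,0,1)=0, clip(2,0,1)=1, clip(10,0,1)=1 -> [0, 0, 0, 1, 0, 1, 1]
Stage 4 (DIFF): s[0]=0, 0-0=0, 0-0=0, 1-0=1, 0-1=-1, 1-0=1, 1-1=0 -> [0, 0, 0, 1, -1, 1, 0]
Stage 5 (CLIP -7 14): clip(0,-7,14)=0, clip(0,-7,14)=0, clip(0,-7,14)=0, clip(1,-7,14)=1, clip(-1,-7,14)=-1, clip(1,-7,14)=1, clip(0,-7,14)=0 -> [0, 0, 0, 1, -1, 1, 0]
Output sum: 1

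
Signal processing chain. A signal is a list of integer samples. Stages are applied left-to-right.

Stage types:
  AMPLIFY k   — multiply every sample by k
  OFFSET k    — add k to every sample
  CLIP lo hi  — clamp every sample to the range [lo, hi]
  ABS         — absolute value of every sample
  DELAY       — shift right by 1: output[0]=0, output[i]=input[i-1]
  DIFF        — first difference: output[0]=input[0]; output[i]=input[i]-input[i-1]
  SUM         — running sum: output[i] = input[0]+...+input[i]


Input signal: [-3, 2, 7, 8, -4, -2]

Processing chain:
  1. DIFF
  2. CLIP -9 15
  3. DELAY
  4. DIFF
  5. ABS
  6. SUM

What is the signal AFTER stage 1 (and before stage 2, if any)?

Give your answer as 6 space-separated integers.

Input: [-3, 2, 7, 8, -4, -2]
Stage 1 (DIFF): s[0]=-3, 2--3=5, 7-2=5, 8-7=1, -4-8=-12, -2--4=2 -> [-3, 5, 5, 1, -12, 2]

Answer: -3 5 5 1 -12 2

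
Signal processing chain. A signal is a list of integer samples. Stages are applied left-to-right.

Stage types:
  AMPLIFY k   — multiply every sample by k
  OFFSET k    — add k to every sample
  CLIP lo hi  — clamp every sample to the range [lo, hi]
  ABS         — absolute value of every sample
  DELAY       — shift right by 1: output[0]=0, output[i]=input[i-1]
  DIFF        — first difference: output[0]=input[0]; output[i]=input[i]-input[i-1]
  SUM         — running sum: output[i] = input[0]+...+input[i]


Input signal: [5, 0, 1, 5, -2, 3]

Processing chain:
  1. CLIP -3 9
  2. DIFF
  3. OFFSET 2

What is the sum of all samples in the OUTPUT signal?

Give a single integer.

Answer: 15

Derivation:
Input: [5, 0, 1, 5, -2, 3]
Stage 1 (CLIP -3 9): clip(5,-3,9)=5, clip(0,-3,9)=0, clip(1,-3,9)=1, clip(5,-3,9)=5, clip(-2,-3,9)=-2, clip(3,-3,9)=3 -> [5, 0, 1, 5, -2, 3]
Stage 2 (DIFF): s[0]=5, 0-5=-5, 1-0=1, 5-1=4, -2-5=-7, 3--2=5 -> [5, -5, 1, 4, -7, 5]
Stage 3 (OFFSET 2): 5+2=7, -5+2=-3, 1+2=3, 4+2=6, -7+2=-5, 5+2=7 -> [7, -3, 3, 6, -5, 7]
Output sum: 15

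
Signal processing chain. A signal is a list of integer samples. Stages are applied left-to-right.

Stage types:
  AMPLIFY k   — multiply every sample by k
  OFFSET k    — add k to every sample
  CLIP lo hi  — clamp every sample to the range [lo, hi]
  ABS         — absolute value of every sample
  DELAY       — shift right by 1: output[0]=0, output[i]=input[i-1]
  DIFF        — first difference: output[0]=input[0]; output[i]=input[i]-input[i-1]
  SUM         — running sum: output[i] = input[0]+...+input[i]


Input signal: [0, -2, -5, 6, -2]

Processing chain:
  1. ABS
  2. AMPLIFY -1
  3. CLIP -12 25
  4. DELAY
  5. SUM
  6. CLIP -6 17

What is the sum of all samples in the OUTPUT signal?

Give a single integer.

Input: [0, -2, -5, 6, -2]
Stage 1 (ABS): |0|=0, |-2|=2, |-5|=5, |6|=6, |-2|=2 -> [0, 2, 5, 6, 2]
Stage 2 (AMPLIFY -1): 0*-1=0, 2*-1=-2, 5*-1=-5, 6*-1=-6, 2*-1=-2 -> [0, -2, -5, -6, -2]
Stage 3 (CLIP -12 25): clip(0,-12,25)=0, clip(-2,-12,25)=-2, clip(-5,-12,25)=-5, clip(-6,-12,25)=-6, clip(-2,-12,25)=-2 -> [0, -2, -5, -6, -2]
Stage 4 (DELAY): [0, 0, -2, -5, -6] = [0, 0, -2, -5, -6] -> [0, 0, -2, -5, -6]
Stage 5 (SUM): sum[0..0]=0, sum[0..1]=0, sum[0..2]=-2, sum[0..3]=-7, sum[0..4]=-13 -> [0, 0, -2, -7, -13]
Stage 6 (CLIP -6 17): clip(0,-6,17)=0, clip(0,-6,17)=0, clip(-2,-6,17)=-2, clip(-7,-6,17)=-6, clip(-13,-6,17)=-6 -> [0, 0, -2, -6, -6]
Output sum: -14

Answer: -14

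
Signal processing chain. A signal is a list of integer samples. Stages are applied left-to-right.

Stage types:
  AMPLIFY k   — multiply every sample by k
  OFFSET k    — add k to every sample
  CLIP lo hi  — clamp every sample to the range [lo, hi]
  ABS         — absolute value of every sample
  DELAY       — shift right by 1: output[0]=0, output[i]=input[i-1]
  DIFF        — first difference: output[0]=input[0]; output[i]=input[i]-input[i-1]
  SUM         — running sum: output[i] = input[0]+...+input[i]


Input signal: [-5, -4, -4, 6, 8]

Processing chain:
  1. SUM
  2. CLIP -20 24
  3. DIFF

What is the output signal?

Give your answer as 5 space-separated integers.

Input: [-5, -4, -4, 6, 8]
Stage 1 (SUM): sum[0..0]=-5, sum[0..1]=-9, sum[0..2]=-13, sum[0..3]=-7, sum[0..4]=1 -> [-5, -9, -13, -7, 1]
Stage 2 (CLIP -20 24): clip(-5,-20,24)=-5, clip(-9,-20,24)=-9, clip(-13,-20,24)=-13, clip(-7,-20,24)=-7, clip(1,-20,24)=1 -> [-5, -9, -13, -7, 1]
Stage 3 (DIFF): s[0]=-5, -9--5=-4, -13--9=-4, -7--13=6, 1--7=8 -> [-5, -4, -4, 6, 8]

Answer: -5 -4 -4 6 8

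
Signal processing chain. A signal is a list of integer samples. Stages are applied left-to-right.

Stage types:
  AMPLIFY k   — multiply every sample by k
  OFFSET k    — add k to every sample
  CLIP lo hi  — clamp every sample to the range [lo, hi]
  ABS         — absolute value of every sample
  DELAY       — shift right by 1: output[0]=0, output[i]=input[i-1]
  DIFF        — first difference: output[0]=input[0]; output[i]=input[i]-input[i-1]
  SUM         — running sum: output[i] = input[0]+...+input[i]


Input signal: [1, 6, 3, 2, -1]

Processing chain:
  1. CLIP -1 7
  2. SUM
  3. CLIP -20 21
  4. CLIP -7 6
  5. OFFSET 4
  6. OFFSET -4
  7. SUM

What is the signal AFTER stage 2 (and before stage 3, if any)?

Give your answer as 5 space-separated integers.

Answer: 1 7 10 12 11

Derivation:
Input: [1, 6, 3, 2, -1]
Stage 1 (CLIP -1 7): clip(1,-1,7)=1, clip(6,-1,7)=6, clip(3,-1,7)=3, clip(2,-1,7)=2, clip(-1,-1,7)=-1 -> [1, 6, 3, 2, -1]
Stage 2 (SUM): sum[0..0]=1, sum[0..1]=7, sum[0..2]=10, sum[0..3]=12, sum[0..4]=11 -> [1, 7, 10, 12, 11]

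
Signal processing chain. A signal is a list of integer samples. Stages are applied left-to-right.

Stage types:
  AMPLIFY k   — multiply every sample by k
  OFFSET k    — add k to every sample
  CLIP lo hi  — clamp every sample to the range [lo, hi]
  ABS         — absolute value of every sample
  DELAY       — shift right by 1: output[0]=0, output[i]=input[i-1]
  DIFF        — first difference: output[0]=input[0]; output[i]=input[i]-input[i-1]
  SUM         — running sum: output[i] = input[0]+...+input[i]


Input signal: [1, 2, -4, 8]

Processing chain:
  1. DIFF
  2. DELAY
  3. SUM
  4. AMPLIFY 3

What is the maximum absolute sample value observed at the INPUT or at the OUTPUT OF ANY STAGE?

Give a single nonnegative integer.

Input: [1, 2, -4, 8] (max |s|=8)
Stage 1 (DIFF): s[0]=1, 2-1=1, -4-2=-6, 8--4=12 -> [1, 1, -6, 12] (max |s|=12)
Stage 2 (DELAY): [0, 1, 1, -6] = [0, 1, 1, -6] -> [0, 1, 1, -6] (max |s|=6)
Stage 3 (SUM): sum[0..0]=0, sum[0..1]=1, sum[0..2]=2, sum[0..3]=-4 -> [0, 1, 2, -4] (max |s|=4)
Stage 4 (AMPLIFY 3): 0*3=0, 1*3=3, 2*3=6, -4*3=-12 -> [0, 3, 6, -12] (max |s|=12)
Overall max amplitude: 12

Answer: 12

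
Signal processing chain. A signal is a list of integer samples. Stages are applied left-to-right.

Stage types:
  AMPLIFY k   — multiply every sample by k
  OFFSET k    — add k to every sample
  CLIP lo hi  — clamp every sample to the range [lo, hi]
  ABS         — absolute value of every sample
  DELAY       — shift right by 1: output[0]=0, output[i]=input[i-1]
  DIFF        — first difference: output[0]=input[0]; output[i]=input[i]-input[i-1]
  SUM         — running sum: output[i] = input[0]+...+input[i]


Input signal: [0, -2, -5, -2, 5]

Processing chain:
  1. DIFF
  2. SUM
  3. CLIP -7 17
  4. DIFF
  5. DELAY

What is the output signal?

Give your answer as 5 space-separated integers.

Answer: 0 0 -2 -3 3

Derivation:
Input: [0, -2, -5, -2, 5]
Stage 1 (DIFF): s[0]=0, -2-0=-2, -5--2=-3, -2--5=3, 5--2=7 -> [0, -2, -3, 3, 7]
Stage 2 (SUM): sum[0..0]=0, sum[0..1]=-2, sum[0..2]=-5, sum[0..3]=-2, sum[0..4]=5 -> [0, -2, -5, -2, 5]
Stage 3 (CLIP -7 17): clip(0,-7,17)=0, clip(-2,-7,17)=-2, clip(-5,-7,17)=-5, clip(-2,-7,17)=-2, clip(5,-7,17)=5 -> [0, -2, -5, -2, 5]
Stage 4 (DIFF): s[0]=0, -2-0=-2, -5--2=-3, -2--5=3, 5--2=7 -> [0, -2, -3, 3, 7]
Stage 5 (DELAY): [0, 0, -2, -3, 3] = [0, 0, -2, -3, 3] -> [0, 0, -2, -3, 3]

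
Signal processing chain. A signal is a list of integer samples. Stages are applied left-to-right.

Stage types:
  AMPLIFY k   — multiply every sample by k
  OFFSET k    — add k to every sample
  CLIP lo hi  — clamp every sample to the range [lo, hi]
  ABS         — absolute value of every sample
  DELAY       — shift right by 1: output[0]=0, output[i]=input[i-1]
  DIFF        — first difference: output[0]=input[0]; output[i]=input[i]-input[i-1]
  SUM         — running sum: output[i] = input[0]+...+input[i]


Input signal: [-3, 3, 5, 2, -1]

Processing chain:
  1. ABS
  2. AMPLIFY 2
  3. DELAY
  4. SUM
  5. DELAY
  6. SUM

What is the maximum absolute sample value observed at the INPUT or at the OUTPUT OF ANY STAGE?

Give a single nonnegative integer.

Answer: 40

Derivation:
Input: [-3, 3, 5, 2, -1] (max |s|=5)
Stage 1 (ABS): |-3|=3, |3|=3, |5|=5, |2|=2, |-1|=1 -> [3, 3, 5, 2, 1] (max |s|=5)
Stage 2 (AMPLIFY 2): 3*2=6, 3*2=6, 5*2=10, 2*2=4, 1*2=2 -> [6, 6, 10, 4, 2] (max |s|=10)
Stage 3 (DELAY): [0, 6, 6, 10, 4] = [0, 6, 6, 10, 4] -> [0, 6, 6, 10, 4] (max |s|=10)
Stage 4 (SUM): sum[0..0]=0, sum[0..1]=6, sum[0..2]=12, sum[0..3]=22, sum[0..4]=26 -> [0, 6, 12, 22, 26] (max |s|=26)
Stage 5 (DELAY): [0, 0, 6, 12, 22] = [0, 0, 6, 12, 22] -> [0, 0, 6, 12, 22] (max |s|=22)
Stage 6 (SUM): sum[0..0]=0, sum[0..1]=0, sum[0..2]=6, sum[0..3]=18, sum[0..4]=40 -> [0, 0, 6, 18, 40] (max |s|=40)
Overall max amplitude: 40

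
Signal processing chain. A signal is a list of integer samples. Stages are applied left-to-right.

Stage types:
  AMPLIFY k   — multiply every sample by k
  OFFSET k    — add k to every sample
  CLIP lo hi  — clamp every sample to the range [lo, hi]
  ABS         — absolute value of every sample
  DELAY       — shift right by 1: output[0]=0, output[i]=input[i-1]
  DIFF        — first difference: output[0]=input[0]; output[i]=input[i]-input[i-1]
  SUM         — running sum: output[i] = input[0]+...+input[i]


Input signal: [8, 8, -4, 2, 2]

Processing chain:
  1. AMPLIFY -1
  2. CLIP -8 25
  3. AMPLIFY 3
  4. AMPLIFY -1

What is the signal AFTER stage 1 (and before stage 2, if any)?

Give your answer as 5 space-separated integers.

Input: [8, 8, -4, 2, 2]
Stage 1 (AMPLIFY -1): 8*-1=-8, 8*-1=-8, -4*-1=4, 2*-1=-2, 2*-1=-2 -> [-8, -8, 4, -2, -2]

Answer: -8 -8 4 -2 -2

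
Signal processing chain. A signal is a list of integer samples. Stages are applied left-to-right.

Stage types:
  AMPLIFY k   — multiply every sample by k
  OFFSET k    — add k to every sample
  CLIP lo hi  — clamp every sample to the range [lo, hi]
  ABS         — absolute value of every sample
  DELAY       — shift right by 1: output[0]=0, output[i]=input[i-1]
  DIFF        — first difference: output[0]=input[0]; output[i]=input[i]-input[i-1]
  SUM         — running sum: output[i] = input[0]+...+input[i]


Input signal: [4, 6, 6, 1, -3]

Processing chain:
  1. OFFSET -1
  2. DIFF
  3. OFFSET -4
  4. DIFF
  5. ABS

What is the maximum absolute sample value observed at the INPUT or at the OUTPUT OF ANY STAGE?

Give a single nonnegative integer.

Input: [4, 6, 6, 1, -3] (max |s|=6)
Stage 1 (OFFSET -1): 4+-1=3, 6+-1=5, 6+-1=5, 1+-1=0, -3+-1=-4 -> [3, 5, 5, 0, -4] (max |s|=5)
Stage 2 (DIFF): s[0]=3, 5-3=2, 5-5=0, 0-5=-5, -4-0=-4 -> [3, 2, 0, -5, -4] (max |s|=5)
Stage 3 (OFFSET -4): 3+-4=-1, 2+-4=-2, 0+-4=-4, -5+-4=-9, -4+-4=-8 -> [-1, -2, -4, -9, -8] (max |s|=9)
Stage 4 (DIFF): s[0]=-1, -2--1=-1, -4--2=-2, -9--4=-5, -8--9=1 -> [-1, -1, -2, -5, 1] (max |s|=5)
Stage 5 (ABS): |-1|=1, |-1|=1, |-2|=2, |-5|=5, |1|=1 -> [1, 1, 2, 5, 1] (max |s|=5)
Overall max amplitude: 9

Answer: 9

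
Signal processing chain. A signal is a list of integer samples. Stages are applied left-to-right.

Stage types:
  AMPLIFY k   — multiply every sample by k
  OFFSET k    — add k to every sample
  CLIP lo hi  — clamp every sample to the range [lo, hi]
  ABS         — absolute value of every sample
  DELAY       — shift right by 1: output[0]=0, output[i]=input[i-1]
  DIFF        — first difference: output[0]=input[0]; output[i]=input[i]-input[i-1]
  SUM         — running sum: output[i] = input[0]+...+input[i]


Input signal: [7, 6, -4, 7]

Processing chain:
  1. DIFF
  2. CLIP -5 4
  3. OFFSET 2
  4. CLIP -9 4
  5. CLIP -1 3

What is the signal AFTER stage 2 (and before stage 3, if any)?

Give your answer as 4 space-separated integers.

Input: [7, 6, -4, 7]
Stage 1 (DIFF): s[0]=7, 6-7=-1, -4-6=-10, 7--4=11 -> [7, -1, -10, 11]
Stage 2 (CLIP -5 4): clip(7,-5,4)=4, clip(-1,-5,4)=-1, clip(-10,-5,4)=-5, clip(11,-5,4)=4 -> [4, -1, -5, 4]

Answer: 4 -1 -5 4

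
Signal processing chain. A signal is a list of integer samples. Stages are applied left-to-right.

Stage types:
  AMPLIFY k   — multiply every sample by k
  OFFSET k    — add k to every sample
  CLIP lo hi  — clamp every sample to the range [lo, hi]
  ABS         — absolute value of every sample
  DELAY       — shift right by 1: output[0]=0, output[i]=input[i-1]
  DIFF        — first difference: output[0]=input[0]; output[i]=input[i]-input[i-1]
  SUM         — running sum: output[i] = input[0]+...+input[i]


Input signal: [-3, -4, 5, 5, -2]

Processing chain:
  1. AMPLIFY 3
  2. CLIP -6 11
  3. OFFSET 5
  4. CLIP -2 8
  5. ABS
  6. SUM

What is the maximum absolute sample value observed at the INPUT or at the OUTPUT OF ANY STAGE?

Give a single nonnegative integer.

Input: [-3, -4, 5, 5, -2] (max |s|=5)
Stage 1 (AMPLIFY 3): -3*3=-9, -4*3=-12, 5*3=15, 5*3=15, -2*3=-6 -> [-9, -12, 15, 15, -6] (max |s|=15)
Stage 2 (CLIP -6 11): clip(-9,-6,11)=-6, clip(-12,-6,11)=-6, clip(15,-6,11)=11, clip(15,-6,11)=11, clip(-6,-6,11)=-6 -> [-6, -6, 11, 11, -6] (max |s|=11)
Stage 3 (OFFSET 5): -6+5=-1, -6+5=-1, 11+5=16, 11+5=16, -6+5=-1 -> [-1, -1, 16, 16, -1] (max |s|=16)
Stage 4 (CLIP -2 8): clip(-1,-2,8)=-1, clip(-1,-2,8)=-1, clip(16,-2,8)=8, clip(16,-2,8)=8, clip(-1,-2,8)=-1 -> [-1, -1, 8, 8, -1] (max |s|=8)
Stage 5 (ABS): |-1|=1, |-1|=1, |8|=8, |8|=8, |-1|=1 -> [1, 1, 8, 8, 1] (max |s|=8)
Stage 6 (SUM): sum[0..0]=1, sum[0..1]=2, sum[0..2]=10, sum[0..3]=18, sum[0..4]=19 -> [1, 2, 10, 18, 19] (max |s|=19)
Overall max amplitude: 19

Answer: 19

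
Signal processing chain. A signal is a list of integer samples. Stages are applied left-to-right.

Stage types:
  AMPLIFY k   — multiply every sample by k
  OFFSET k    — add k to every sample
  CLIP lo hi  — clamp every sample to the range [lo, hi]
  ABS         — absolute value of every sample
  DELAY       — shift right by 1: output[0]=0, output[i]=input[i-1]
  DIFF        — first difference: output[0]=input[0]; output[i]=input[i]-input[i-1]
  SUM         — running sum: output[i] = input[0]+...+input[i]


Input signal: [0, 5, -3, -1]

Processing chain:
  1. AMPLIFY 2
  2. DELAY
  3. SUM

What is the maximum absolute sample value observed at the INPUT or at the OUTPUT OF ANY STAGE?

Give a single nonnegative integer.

Answer: 10

Derivation:
Input: [0, 5, -3, -1] (max |s|=5)
Stage 1 (AMPLIFY 2): 0*2=0, 5*2=10, -3*2=-6, -1*2=-2 -> [0, 10, -6, -2] (max |s|=10)
Stage 2 (DELAY): [0, 0, 10, -6] = [0, 0, 10, -6] -> [0, 0, 10, -6] (max |s|=10)
Stage 3 (SUM): sum[0..0]=0, sum[0..1]=0, sum[0..2]=10, sum[0..3]=4 -> [0, 0, 10, 4] (max |s|=10)
Overall max amplitude: 10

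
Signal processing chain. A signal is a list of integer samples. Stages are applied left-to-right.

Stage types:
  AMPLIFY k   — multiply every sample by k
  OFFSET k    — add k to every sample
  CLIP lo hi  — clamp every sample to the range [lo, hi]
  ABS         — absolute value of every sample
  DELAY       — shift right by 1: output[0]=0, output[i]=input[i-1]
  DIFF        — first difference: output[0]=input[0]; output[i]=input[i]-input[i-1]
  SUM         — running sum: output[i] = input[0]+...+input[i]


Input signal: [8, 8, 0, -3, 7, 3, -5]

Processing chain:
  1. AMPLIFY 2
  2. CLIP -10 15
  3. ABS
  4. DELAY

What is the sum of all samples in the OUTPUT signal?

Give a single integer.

Input: [8, 8, 0, -3, 7, 3, -5]
Stage 1 (AMPLIFY 2): 8*2=16, 8*2=16, 0*2=0, -3*2=-6, 7*2=14, 3*2=6, -5*2=-10 -> [16, 16, 0, -6, 14, 6, -10]
Stage 2 (CLIP -10 15): clip(16,-10,15)=15, clip(16,-10,15)=15, clip(0,-10,15)=0, clip(-6,-10,15)=-6, clip(14,-10,15)=14, clip(6,-10,15)=6, clip(-10,-10,15)=-10 -> [15, 15, 0, -6, 14, 6, -10]
Stage 3 (ABS): |15|=15, |15|=15, |0|=0, |-6|=6, |14|=14, |6|=6, |-10|=10 -> [15, 15, 0, 6, 14, 6, 10]
Stage 4 (DELAY): [0, 15, 15, 0, 6, 14, 6] = [0, 15, 15, 0, 6, 14, 6] -> [0, 15, 15, 0, 6, 14, 6]
Output sum: 56

Answer: 56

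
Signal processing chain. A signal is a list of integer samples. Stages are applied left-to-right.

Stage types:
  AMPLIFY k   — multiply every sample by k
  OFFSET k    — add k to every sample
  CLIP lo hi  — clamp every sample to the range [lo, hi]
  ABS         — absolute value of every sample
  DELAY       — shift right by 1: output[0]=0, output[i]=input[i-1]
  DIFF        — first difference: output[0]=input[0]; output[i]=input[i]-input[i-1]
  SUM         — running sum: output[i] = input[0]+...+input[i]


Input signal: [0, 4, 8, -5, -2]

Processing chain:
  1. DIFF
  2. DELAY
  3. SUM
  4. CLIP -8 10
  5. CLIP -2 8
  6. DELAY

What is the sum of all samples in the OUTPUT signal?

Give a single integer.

Answer: 12

Derivation:
Input: [0, 4, 8, -5, -2]
Stage 1 (DIFF): s[0]=0, 4-0=4, 8-4=4, -5-8=-13, -2--5=3 -> [0, 4, 4, -13, 3]
Stage 2 (DELAY): [0, 0, 4, 4, -13] = [0, 0, 4, 4, -13] -> [0, 0, 4, 4, -13]
Stage 3 (SUM): sum[0..0]=0, sum[0..1]=0, sum[0..2]=4, sum[0..3]=8, sum[0..4]=-5 -> [0, 0, 4, 8, -5]
Stage 4 (CLIP -8 10): clip(0,-8,10)=0, clip(0,-8,10)=0, clip(4,-8,10)=4, clip(8,-8,10)=8, clip(-5,-8,10)=-5 -> [0, 0, 4, 8, -5]
Stage 5 (CLIP -2 8): clip(0,-2,8)=0, clip(0,-2,8)=0, clip(4,-2,8)=4, clip(8,-2,8)=8, clip(-5,-2,8)=-2 -> [0, 0, 4, 8, -2]
Stage 6 (DELAY): [0, 0, 0, 4, 8] = [0, 0, 0, 4, 8] -> [0, 0, 0, 4, 8]
Output sum: 12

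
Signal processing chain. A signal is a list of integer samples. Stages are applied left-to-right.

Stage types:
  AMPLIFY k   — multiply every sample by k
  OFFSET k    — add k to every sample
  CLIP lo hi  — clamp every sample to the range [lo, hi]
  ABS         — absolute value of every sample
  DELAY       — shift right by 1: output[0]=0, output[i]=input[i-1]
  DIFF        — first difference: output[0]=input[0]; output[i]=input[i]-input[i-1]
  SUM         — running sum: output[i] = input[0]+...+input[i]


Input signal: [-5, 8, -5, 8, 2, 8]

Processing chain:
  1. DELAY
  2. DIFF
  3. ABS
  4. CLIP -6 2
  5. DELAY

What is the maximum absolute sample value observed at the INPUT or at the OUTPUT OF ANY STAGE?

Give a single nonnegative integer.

Answer: 13

Derivation:
Input: [-5, 8, -5, 8, 2, 8] (max |s|=8)
Stage 1 (DELAY): [0, -5, 8, -5, 8, 2] = [0, -5, 8, -5, 8, 2] -> [0, -5, 8, -5, 8, 2] (max |s|=8)
Stage 2 (DIFF): s[0]=0, -5-0=-5, 8--5=13, -5-8=-13, 8--5=13, 2-8=-6 -> [0, -5, 13, -13, 13, -6] (max |s|=13)
Stage 3 (ABS): |0|=0, |-5|=5, |13|=13, |-13|=13, |13|=13, |-6|=6 -> [0, 5, 13, 13, 13, 6] (max |s|=13)
Stage 4 (CLIP -6 2): clip(0,-6,2)=0, clip(5,-6,2)=2, clip(13,-6,2)=2, clip(13,-6,2)=2, clip(13,-6,2)=2, clip(6,-6,2)=2 -> [0, 2, 2, 2, 2, 2] (max |s|=2)
Stage 5 (DELAY): [0, 0, 2, 2, 2, 2] = [0, 0, 2, 2, 2, 2] -> [0, 0, 2, 2, 2, 2] (max |s|=2)
Overall max amplitude: 13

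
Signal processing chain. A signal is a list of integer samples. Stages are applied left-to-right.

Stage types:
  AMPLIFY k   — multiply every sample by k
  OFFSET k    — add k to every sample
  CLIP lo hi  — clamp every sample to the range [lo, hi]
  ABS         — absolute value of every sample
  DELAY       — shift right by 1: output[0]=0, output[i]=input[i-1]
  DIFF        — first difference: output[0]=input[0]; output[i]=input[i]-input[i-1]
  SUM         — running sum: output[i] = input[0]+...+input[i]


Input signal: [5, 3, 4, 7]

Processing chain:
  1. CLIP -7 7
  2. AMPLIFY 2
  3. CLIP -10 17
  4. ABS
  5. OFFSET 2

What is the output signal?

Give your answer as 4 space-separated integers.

Answer: 12 8 10 16

Derivation:
Input: [5, 3, 4, 7]
Stage 1 (CLIP -7 7): clip(5,-7,7)=5, clip(3,-7,7)=3, clip(4,-7,7)=4, clip(7,-7,7)=7 -> [5, 3, 4, 7]
Stage 2 (AMPLIFY 2): 5*2=10, 3*2=6, 4*2=8, 7*2=14 -> [10, 6, 8, 14]
Stage 3 (CLIP -10 17): clip(10,-10,17)=10, clip(6,-10,17)=6, clip(8,-10,17)=8, clip(14,-10,17)=14 -> [10, 6, 8, 14]
Stage 4 (ABS): |10|=10, |6|=6, |8|=8, |14|=14 -> [10, 6, 8, 14]
Stage 5 (OFFSET 2): 10+2=12, 6+2=8, 8+2=10, 14+2=16 -> [12, 8, 10, 16]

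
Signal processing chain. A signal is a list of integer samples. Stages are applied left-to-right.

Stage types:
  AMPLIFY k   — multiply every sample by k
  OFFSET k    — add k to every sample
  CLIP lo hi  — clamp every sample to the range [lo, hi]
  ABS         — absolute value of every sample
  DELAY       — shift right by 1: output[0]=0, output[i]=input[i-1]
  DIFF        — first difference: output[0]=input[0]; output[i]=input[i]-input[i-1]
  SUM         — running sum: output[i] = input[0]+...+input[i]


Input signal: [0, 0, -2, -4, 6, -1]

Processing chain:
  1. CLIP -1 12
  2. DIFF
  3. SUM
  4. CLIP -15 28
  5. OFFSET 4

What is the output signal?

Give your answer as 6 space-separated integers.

Answer: 4 4 3 3 10 3

Derivation:
Input: [0, 0, -2, -4, 6, -1]
Stage 1 (CLIP -1 12): clip(0,-1,12)=0, clip(0,-1,12)=0, clip(-2,-1,12)=-1, clip(-4,-1,12)=-1, clip(6,-1,12)=6, clip(-1,-1,12)=-1 -> [0, 0, -1, -1, 6, -1]
Stage 2 (DIFF): s[0]=0, 0-0=0, -1-0=-1, -1--1=0, 6--1=7, -1-6=-7 -> [0, 0, -1, 0, 7, -7]
Stage 3 (SUM): sum[0..0]=0, sum[0..1]=0, sum[0..2]=-1, sum[0..3]=-1, sum[0..4]=6, sum[0..5]=-1 -> [0, 0, -1, -1, 6, -1]
Stage 4 (CLIP -15 28): clip(0,-15,28)=0, clip(0,-15,28)=0, clip(-1,-15,28)=-1, clip(-1,-15,28)=-1, clip(6,-15,28)=6, clip(-1,-15,28)=-1 -> [0, 0, -1, -1, 6, -1]
Stage 5 (OFFSET 4): 0+4=4, 0+4=4, -1+4=3, -1+4=3, 6+4=10, -1+4=3 -> [4, 4, 3, 3, 10, 3]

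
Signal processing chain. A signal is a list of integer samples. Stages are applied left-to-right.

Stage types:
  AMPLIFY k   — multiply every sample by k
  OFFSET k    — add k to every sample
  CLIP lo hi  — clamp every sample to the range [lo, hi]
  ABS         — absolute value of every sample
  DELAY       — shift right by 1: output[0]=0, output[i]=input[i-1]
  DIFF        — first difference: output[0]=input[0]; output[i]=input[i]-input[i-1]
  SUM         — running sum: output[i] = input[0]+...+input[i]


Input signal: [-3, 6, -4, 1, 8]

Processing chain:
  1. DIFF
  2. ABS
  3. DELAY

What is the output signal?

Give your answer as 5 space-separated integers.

Input: [-3, 6, -4, 1, 8]
Stage 1 (DIFF): s[0]=-3, 6--3=9, -4-6=-10, 1--4=5, 8-1=7 -> [-3, 9, -10, 5, 7]
Stage 2 (ABS): |-3|=3, |9|=9, |-10|=10, |5|=5, |7|=7 -> [3, 9, 10, 5, 7]
Stage 3 (DELAY): [0, 3, 9, 10, 5] = [0, 3, 9, 10, 5] -> [0, 3, 9, 10, 5]

Answer: 0 3 9 10 5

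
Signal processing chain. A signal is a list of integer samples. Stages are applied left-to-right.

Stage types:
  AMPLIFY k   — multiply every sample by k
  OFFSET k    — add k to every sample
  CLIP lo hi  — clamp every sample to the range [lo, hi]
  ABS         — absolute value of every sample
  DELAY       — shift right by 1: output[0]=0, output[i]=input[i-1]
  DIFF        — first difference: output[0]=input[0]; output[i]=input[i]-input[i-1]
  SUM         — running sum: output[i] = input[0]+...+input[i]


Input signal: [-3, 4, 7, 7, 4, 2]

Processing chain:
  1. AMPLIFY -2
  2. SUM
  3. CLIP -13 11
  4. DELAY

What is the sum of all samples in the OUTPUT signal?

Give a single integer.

Answer: -35

Derivation:
Input: [-3, 4, 7, 7, 4, 2]
Stage 1 (AMPLIFY -2): -3*-2=6, 4*-2=-8, 7*-2=-14, 7*-2=-14, 4*-2=-8, 2*-2=-4 -> [6, -8, -14, -14, -8, -4]
Stage 2 (SUM): sum[0..0]=6, sum[0..1]=-2, sum[0..2]=-16, sum[0..3]=-30, sum[0..4]=-38, sum[0..5]=-42 -> [6, -2, -16, -30, -38, -42]
Stage 3 (CLIP -13 11): clip(6,-13,11)=6, clip(-2,-13,11)=-2, clip(-16,-13,11)=-13, clip(-30,-13,11)=-13, clip(-38,-13,11)=-13, clip(-42,-13,11)=-13 -> [6, -2, -13, -13, -13, -13]
Stage 4 (DELAY): [0, 6, -2, -13, -13, -13] = [0, 6, -2, -13, -13, -13] -> [0, 6, -2, -13, -13, -13]
Output sum: -35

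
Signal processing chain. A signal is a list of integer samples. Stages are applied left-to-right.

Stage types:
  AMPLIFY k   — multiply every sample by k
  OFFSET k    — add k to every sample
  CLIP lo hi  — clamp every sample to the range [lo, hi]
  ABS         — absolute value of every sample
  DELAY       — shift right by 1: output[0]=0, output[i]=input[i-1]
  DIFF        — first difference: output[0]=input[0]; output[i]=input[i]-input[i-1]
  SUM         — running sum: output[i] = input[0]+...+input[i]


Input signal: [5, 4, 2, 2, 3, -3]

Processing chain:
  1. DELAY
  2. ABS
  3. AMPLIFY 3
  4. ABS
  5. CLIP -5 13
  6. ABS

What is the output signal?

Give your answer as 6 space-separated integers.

Input: [5, 4, 2, 2, 3, -3]
Stage 1 (DELAY): [0, 5, 4, 2, 2, 3] = [0, 5, 4, 2, 2, 3] -> [0, 5, 4, 2, 2, 3]
Stage 2 (ABS): |0|=0, |5|=5, |4|=4, |2|=2, |2|=2, |3|=3 -> [0, 5, 4, 2, 2, 3]
Stage 3 (AMPLIFY 3): 0*3=0, 5*3=15, 4*3=12, 2*3=6, 2*3=6, 3*3=9 -> [0, 15, 12, 6, 6, 9]
Stage 4 (ABS): |0|=0, |15|=15, |12|=12, |6|=6, |6|=6, |9|=9 -> [0, 15, 12, 6, 6, 9]
Stage 5 (CLIP -5 13): clip(0,-5,13)=0, clip(15,-5,13)=13, clip(12,-5,13)=12, clip(6,-5,13)=6, clip(6,-5,13)=6, clip(9,-5,13)=9 -> [0, 13, 12, 6, 6, 9]
Stage 6 (ABS): |0|=0, |13|=13, |12|=12, |6|=6, |6|=6, |9|=9 -> [0, 13, 12, 6, 6, 9]

Answer: 0 13 12 6 6 9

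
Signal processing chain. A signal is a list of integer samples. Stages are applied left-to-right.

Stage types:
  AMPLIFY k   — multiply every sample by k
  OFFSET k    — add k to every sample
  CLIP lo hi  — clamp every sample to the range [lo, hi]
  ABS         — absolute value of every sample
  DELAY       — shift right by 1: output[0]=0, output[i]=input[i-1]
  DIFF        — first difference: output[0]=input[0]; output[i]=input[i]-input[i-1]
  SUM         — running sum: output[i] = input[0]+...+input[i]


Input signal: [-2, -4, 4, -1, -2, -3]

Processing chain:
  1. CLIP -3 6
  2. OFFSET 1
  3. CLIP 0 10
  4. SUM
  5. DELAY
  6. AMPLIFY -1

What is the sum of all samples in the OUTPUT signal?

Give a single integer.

Answer: -15

Derivation:
Input: [-2, -4, 4, -1, -2, -3]
Stage 1 (CLIP -3 6): clip(-2,-3,6)=-2, clip(-4,-3,6)=-3, clip(4,-3,6)=4, clip(-1,-3,6)=-1, clip(-2,-3,6)=-2, clip(-3,-3,6)=-3 -> [-2, -3, 4, -1, -2, -3]
Stage 2 (OFFSET 1): -2+1=-1, -3+1=-2, 4+1=5, -1+1=0, -2+1=-1, -3+1=-2 -> [-1, -2, 5, 0, -1, -2]
Stage 3 (CLIP 0 10): clip(-1,0,10)=0, clip(-2,0,10)=0, clip(5,0,10)=5, clip(0,0,10)=0, clip(-1,0,10)=0, clip(-2,0,10)=0 -> [0, 0, 5, 0, 0, 0]
Stage 4 (SUM): sum[0..0]=0, sum[0..1]=0, sum[0..2]=5, sum[0..3]=5, sum[0..4]=5, sum[0..5]=5 -> [0, 0, 5, 5, 5, 5]
Stage 5 (DELAY): [0, 0, 0, 5, 5, 5] = [0, 0, 0, 5, 5, 5] -> [0, 0, 0, 5, 5, 5]
Stage 6 (AMPLIFY -1): 0*-1=0, 0*-1=0, 0*-1=0, 5*-1=-5, 5*-1=-5, 5*-1=-5 -> [0, 0, 0, -5, -5, -5]
Output sum: -15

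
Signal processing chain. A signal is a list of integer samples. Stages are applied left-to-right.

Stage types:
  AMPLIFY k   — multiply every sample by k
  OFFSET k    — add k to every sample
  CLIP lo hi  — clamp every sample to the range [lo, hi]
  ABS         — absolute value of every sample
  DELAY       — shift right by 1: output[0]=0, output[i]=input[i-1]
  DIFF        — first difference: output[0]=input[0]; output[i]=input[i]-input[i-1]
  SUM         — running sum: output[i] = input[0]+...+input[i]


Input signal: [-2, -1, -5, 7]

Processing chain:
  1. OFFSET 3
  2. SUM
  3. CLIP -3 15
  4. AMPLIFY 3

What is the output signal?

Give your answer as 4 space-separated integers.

Answer: 3 9 3 33

Derivation:
Input: [-2, -1, -5, 7]
Stage 1 (OFFSET 3): -2+3=1, -1+3=2, -5+3=-2, 7+3=10 -> [1, 2, -2, 10]
Stage 2 (SUM): sum[0..0]=1, sum[0..1]=3, sum[0..2]=1, sum[0..3]=11 -> [1, 3, 1, 11]
Stage 3 (CLIP -3 15): clip(1,-3,15)=1, clip(3,-3,15)=3, clip(1,-3,15)=1, clip(11,-3,15)=11 -> [1, 3, 1, 11]
Stage 4 (AMPLIFY 3): 1*3=3, 3*3=9, 1*3=3, 11*3=33 -> [3, 9, 3, 33]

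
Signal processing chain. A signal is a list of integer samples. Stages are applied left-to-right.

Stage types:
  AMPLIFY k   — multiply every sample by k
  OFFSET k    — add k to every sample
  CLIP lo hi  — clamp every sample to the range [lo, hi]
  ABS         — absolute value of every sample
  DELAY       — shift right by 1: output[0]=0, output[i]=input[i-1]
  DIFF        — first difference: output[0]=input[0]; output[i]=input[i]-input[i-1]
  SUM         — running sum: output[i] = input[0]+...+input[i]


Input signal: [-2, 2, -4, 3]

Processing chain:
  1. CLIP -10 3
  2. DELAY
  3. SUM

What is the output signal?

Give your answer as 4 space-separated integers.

Input: [-2, 2, -4, 3]
Stage 1 (CLIP -10 3): clip(-2,-10,3)=-2, clip(2,-10,3)=2, clip(-4,-10,3)=-4, clip(3,-10,3)=3 -> [-2, 2, -4, 3]
Stage 2 (DELAY): [0, -2, 2, -4] = [0, -2, 2, -4] -> [0, -2, 2, -4]
Stage 3 (SUM): sum[0..0]=0, sum[0..1]=-2, sum[0..2]=0, sum[0..3]=-4 -> [0, -2, 0, -4]

Answer: 0 -2 0 -4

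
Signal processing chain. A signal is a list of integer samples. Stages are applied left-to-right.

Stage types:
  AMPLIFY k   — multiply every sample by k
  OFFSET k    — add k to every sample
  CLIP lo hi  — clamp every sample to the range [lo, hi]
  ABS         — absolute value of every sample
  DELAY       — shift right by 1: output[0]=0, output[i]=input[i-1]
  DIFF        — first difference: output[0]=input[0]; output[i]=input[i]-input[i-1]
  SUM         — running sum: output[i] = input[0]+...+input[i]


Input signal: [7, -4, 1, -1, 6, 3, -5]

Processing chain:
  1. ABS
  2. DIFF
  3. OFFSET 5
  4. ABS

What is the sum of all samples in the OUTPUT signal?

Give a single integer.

Input: [7, -4, 1, -1, 6, 3, -5]
Stage 1 (ABS): |7|=7, |-4|=4, |1|=1, |-1|=1, |6|=6, |3|=3, |-5|=5 -> [7, 4, 1, 1, 6, 3, 5]
Stage 2 (DIFF): s[0]=7, 4-7=-3, 1-4=-3, 1-1=0, 6-1=5, 3-6=-3, 5-3=2 -> [7, -3, -3, 0, 5, -3, 2]
Stage 3 (OFFSET 5): 7+5=12, -3+5=2, -3+5=2, 0+5=5, 5+5=10, -3+5=2, 2+5=7 -> [12, 2, 2, 5, 10, 2, 7]
Stage 4 (ABS): |12|=12, |2|=2, |2|=2, |5|=5, |10|=10, |2|=2, |7|=7 -> [12, 2, 2, 5, 10, 2, 7]
Output sum: 40

Answer: 40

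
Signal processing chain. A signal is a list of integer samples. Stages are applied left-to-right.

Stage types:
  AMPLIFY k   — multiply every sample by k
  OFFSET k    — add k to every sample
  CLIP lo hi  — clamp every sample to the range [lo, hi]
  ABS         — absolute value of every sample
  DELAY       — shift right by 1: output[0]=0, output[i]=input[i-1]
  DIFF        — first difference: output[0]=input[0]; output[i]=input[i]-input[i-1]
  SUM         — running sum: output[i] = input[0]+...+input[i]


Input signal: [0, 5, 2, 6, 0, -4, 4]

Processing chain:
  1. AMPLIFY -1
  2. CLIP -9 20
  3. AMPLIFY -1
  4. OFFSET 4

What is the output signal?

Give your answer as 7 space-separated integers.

Input: [0, 5, 2, 6, 0, -4, 4]
Stage 1 (AMPLIFY -1): 0*-1=0, 5*-1=-5, 2*-1=-2, 6*-1=-6, 0*-1=0, -4*-1=4, 4*-1=-4 -> [0, -5, -2, -6, 0, 4, -4]
Stage 2 (CLIP -9 20): clip(0,-9,20)=0, clip(-5,-9,20)=-5, clip(-2,-9,20)=-2, clip(-6,-9,20)=-6, clip(0,-9,20)=0, clip(4,-9,20)=4, clip(-4,-9,20)=-4 -> [0, -5, -2, -6, 0, 4, -4]
Stage 3 (AMPLIFY -1): 0*-1=0, -5*-1=5, -2*-1=2, -6*-1=6, 0*-1=0, 4*-1=-4, -4*-1=4 -> [0, 5, 2, 6, 0, -4, 4]
Stage 4 (OFFSET 4): 0+4=4, 5+4=9, 2+4=6, 6+4=10, 0+4=4, -4+4=0, 4+4=8 -> [4, 9, 6, 10, 4, 0, 8]

Answer: 4 9 6 10 4 0 8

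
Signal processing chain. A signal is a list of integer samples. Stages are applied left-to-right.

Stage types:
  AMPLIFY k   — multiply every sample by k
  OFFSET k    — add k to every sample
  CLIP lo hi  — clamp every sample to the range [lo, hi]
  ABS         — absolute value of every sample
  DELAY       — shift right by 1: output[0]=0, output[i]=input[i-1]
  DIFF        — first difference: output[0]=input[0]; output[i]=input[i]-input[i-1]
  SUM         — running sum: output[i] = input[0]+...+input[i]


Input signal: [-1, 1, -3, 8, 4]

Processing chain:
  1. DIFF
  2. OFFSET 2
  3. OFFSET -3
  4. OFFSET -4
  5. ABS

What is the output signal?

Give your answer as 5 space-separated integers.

Answer: 6 3 9 6 9

Derivation:
Input: [-1, 1, -3, 8, 4]
Stage 1 (DIFF): s[0]=-1, 1--1=2, -3-1=-4, 8--3=11, 4-8=-4 -> [-1, 2, -4, 11, -4]
Stage 2 (OFFSET 2): -1+2=1, 2+2=4, -4+2=-2, 11+2=13, -4+2=-2 -> [1, 4, -2, 13, -2]
Stage 3 (OFFSET -3): 1+-3=-2, 4+-3=1, -2+-3=-5, 13+-3=10, -2+-3=-5 -> [-2, 1, -5, 10, -5]
Stage 4 (OFFSET -4): -2+-4=-6, 1+-4=-3, -5+-4=-9, 10+-4=6, -5+-4=-9 -> [-6, -3, -9, 6, -9]
Stage 5 (ABS): |-6|=6, |-3|=3, |-9|=9, |6|=6, |-9|=9 -> [6, 3, 9, 6, 9]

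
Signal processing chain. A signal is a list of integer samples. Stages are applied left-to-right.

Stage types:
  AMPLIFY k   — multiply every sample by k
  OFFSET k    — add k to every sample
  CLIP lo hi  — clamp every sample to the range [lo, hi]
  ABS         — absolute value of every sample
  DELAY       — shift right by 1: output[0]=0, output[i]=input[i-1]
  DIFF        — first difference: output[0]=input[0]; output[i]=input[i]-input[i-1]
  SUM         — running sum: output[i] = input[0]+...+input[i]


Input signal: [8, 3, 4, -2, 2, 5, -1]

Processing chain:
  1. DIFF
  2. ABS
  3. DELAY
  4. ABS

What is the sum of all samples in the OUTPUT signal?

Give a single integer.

Answer: 27

Derivation:
Input: [8, 3, 4, -2, 2, 5, -1]
Stage 1 (DIFF): s[0]=8, 3-8=-5, 4-3=1, -2-4=-6, 2--2=4, 5-2=3, -1-5=-6 -> [8, -5, 1, -6, 4, 3, -6]
Stage 2 (ABS): |8|=8, |-5|=5, |1|=1, |-6|=6, |4|=4, |3|=3, |-6|=6 -> [8, 5, 1, 6, 4, 3, 6]
Stage 3 (DELAY): [0, 8, 5, 1, 6, 4, 3] = [0, 8, 5, 1, 6, 4, 3] -> [0, 8, 5, 1, 6, 4, 3]
Stage 4 (ABS): |0|=0, |8|=8, |5|=5, |1|=1, |6|=6, |4|=4, |3|=3 -> [0, 8, 5, 1, 6, 4, 3]
Output sum: 27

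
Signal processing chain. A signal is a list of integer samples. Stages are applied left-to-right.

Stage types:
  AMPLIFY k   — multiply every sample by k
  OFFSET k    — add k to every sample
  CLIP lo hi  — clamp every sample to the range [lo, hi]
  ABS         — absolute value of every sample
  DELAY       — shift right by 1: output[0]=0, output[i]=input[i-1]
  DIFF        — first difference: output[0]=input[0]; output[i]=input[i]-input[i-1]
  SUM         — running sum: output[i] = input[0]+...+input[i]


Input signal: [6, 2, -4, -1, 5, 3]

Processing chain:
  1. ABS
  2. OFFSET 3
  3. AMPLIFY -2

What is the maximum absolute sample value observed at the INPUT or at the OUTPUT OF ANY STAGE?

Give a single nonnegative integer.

Input: [6, 2, -4, -1, 5, 3] (max |s|=6)
Stage 1 (ABS): |6|=6, |2|=2, |-4|=4, |-1|=1, |5|=5, |3|=3 -> [6, 2, 4, 1, 5, 3] (max |s|=6)
Stage 2 (OFFSET 3): 6+3=9, 2+3=5, 4+3=7, 1+3=4, 5+3=8, 3+3=6 -> [9, 5, 7, 4, 8, 6] (max |s|=9)
Stage 3 (AMPLIFY -2): 9*-2=-18, 5*-2=-10, 7*-2=-14, 4*-2=-8, 8*-2=-16, 6*-2=-12 -> [-18, -10, -14, -8, -16, -12] (max |s|=18)
Overall max amplitude: 18

Answer: 18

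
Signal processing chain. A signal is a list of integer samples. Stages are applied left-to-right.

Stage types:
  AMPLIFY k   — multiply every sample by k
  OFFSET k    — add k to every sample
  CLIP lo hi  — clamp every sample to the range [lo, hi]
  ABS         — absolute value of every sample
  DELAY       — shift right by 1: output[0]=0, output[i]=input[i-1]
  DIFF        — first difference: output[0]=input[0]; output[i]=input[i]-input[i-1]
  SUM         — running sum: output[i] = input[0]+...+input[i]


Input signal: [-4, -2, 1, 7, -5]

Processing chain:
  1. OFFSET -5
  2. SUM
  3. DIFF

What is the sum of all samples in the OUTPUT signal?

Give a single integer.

Input: [-4, -2, 1, 7, -5]
Stage 1 (OFFSET -5): -4+-5=-9, -2+-5=-7, 1+-5=-4, 7+-5=2, -5+-5=-10 -> [-9, -7, -4, 2, -10]
Stage 2 (SUM): sum[0..0]=-9, sum[0..1]=-16, sum[0..2]=-20, sum[0..3]=-18, sum[0..4]=-28 -> [-9, -16, -20, -18, -28]
Stage 3 (DIFF): s[0]=-9, -16--9=-7, -20--16=-4, -18--20=2, -28--18=-10 -> [-9, -7, -4, 2, -10]
Output sum: -28

Answer: -28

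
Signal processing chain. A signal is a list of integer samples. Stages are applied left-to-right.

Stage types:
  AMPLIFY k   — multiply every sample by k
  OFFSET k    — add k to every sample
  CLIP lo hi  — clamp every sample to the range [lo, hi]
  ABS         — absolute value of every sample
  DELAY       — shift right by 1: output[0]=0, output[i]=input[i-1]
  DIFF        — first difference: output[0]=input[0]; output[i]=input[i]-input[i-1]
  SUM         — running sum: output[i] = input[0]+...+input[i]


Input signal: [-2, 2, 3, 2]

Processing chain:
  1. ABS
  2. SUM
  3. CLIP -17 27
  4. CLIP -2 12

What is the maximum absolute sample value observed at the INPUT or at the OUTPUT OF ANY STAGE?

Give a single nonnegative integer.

Input: [-2, 2, 3, 2] (max |s|=3)
Stage 1 (ABS): |-2|=2, |2|=2, |3|=3, |2|=2 -> [2, 2, 3, 2] (max |s|=3)
Stage 2 (SUM): sum[0..0]=2, sum[0..1]=4, sum[0..2]=7, sum[0..3]=9 -> [2, 4, 7, 9] (max |s|=9)
Stage 3 (CLIP -17 27): clip(2,-17,27)=2, clip(4,-17,27)=4, clip(7,-17,27)=7, clip(9,-17,27)=9 -> [2, 4, 7, 9] (max |s|=9)
Stage 4 (CLIP -2 12): clip(2,-2,12)=2, clip(4,-2,12)=4, clip(7,-2,12)=7, clip(9,-2,12)=9 -> [2, 4, 7, 9] (max |s|=9)
Overall max amplitude: 9

Answer: 9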